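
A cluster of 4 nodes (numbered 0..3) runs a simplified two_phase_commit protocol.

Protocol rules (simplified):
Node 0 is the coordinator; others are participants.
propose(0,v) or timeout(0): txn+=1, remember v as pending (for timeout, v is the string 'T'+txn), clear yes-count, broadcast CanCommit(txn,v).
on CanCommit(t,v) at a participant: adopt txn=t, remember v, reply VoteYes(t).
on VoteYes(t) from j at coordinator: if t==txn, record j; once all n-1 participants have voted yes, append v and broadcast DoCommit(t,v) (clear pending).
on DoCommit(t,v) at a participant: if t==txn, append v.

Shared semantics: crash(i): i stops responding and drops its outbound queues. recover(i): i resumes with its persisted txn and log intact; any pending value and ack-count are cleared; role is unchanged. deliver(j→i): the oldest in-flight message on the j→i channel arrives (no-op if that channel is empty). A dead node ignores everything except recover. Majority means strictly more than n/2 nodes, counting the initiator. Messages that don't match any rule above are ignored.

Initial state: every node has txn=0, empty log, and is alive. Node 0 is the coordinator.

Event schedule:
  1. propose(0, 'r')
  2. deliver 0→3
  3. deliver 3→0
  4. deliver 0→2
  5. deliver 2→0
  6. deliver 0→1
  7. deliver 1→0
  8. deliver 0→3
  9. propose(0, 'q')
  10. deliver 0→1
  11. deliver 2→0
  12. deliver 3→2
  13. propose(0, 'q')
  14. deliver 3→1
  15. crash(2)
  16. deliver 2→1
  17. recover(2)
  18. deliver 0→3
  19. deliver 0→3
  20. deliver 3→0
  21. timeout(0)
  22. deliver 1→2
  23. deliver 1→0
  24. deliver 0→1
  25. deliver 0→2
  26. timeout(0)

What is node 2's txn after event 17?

1

e1 propose(0,'r'): 0[coor,t=1,-]
e2 deliver 0→3: 3[part,t=1,-]
e3 deliver 3→0: ·
e4 deliver 0→2: 2[part,t=1,-]
e5 deliver 2→0: ·
e6 deliver 0→1: 1[part,t=1,-]
e7 deliver 1→0: 0[coor,t=1,r]
e8 deliver 0→3: 3[part,t=1,r]
e9 propose(0,'q'): 0[coor,t=2,r]
e10 deliver 0→1: 1[part,t=1,r]
e11 deliver 2→0: ·
e12 deliver 3→2: ·
e13 propose(0,'q'): 0[coor,t=3,r]
e14 deliver 3→1: ·
e15 crash(2): 2[✗part,t=1,-]
e16 deliver 2→1: ·
e17 recover(2): 2[part,t=1,-]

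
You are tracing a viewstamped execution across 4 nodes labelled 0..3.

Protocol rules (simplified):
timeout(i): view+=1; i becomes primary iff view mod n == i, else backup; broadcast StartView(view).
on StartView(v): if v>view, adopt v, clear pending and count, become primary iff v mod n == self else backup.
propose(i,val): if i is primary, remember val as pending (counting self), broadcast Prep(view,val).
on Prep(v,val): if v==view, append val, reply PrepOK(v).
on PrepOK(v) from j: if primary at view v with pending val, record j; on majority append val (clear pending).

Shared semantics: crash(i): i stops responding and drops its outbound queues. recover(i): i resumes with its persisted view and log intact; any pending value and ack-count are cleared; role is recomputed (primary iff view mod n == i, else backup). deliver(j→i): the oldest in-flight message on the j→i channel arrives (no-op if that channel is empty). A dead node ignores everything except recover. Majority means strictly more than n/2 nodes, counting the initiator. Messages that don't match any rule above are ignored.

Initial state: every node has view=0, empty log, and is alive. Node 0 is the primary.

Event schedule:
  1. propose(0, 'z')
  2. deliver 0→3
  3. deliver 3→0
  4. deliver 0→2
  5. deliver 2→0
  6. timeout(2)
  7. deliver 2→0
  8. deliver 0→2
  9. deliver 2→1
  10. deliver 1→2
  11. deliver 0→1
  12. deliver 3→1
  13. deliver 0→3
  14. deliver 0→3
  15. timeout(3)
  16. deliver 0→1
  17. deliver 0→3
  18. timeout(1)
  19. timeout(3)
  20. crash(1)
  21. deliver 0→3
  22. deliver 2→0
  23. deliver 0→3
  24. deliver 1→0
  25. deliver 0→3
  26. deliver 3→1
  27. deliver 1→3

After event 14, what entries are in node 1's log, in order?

empty

step 1 propose(0,'z'): —
step 2 deliver 0→3: 3={back,v=0,log=z}
step 3 deliver 3→0: —
step 4 deliver 0→2: 2={back,v=0,log=z}
step 5 deliver 2→0: 0={prim,v=0,log=z}
step 6 timeout(2): 2={back,v=1,log=z}
step 7 deliver 2→0: 0={back,v=1,log=z}
step 8 deliver 0→2: —
step 9 deliver 2→1: 1={prim,v=1,log=-}
step 10 deliver 1→2: —
step 11 deliver 0→1: —
step 12 deliver 3→1: —
step 13 deliver 0→3: —
step 14 deliver 0→3: —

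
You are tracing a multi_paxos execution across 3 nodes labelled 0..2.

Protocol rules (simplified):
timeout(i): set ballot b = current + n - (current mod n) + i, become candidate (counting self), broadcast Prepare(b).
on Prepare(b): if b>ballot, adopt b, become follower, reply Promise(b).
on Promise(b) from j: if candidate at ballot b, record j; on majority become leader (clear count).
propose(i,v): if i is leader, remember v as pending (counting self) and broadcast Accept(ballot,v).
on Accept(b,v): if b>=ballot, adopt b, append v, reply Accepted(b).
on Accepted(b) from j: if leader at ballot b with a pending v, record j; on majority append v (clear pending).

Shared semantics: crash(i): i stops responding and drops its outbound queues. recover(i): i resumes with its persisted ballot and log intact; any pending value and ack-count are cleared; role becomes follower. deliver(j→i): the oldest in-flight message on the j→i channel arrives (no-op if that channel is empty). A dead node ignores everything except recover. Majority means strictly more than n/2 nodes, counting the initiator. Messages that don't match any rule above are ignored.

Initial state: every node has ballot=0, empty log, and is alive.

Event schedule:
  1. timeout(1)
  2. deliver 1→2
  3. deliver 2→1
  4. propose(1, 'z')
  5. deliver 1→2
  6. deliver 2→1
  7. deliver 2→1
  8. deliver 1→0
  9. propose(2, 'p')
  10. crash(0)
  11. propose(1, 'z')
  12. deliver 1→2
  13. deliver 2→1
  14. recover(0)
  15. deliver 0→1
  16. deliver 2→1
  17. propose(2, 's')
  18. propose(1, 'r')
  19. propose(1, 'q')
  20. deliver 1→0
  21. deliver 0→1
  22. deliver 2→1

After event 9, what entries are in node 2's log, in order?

z

[1] timeout(1) → N1(cand b4 [-])
[2] deliver 1→2 → N2(foll b4 [-])
[3] deliver 2→1 → N1(lead b4 [-])
[4] propose(1,'z') → ∅
[5] deliver 1→2 → N2(foll b4 [z])
[6] deliver 2→1 → N1(lead b4 [z])
[7] deliver 2→1 → ∅
[8] deliver 1→0 → N0(foll b4 [-])
[9] propose(2,'p') → ∅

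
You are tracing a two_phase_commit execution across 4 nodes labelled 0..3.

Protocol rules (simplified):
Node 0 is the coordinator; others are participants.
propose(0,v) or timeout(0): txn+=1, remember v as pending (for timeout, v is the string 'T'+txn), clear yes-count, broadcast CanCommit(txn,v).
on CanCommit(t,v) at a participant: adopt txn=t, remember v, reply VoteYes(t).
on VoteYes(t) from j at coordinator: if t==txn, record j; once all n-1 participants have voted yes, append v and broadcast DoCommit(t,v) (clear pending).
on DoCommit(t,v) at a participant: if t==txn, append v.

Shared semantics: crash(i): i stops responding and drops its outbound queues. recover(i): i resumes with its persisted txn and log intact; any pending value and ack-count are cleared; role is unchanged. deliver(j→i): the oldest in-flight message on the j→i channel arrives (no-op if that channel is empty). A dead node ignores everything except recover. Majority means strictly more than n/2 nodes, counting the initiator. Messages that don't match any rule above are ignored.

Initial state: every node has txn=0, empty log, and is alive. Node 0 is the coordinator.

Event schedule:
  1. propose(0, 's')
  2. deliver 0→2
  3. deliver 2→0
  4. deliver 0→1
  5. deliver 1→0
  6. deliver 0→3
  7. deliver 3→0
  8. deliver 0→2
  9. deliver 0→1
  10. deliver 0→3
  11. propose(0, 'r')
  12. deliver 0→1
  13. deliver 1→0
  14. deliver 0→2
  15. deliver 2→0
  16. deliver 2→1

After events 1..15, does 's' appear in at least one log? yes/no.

yes

e1 propose(0,'s'): 0[coor,t=1,-]
e2 deliver 0→2: 2[part,t=1,-]
e3 deliver 2→0: ·
e4 deliver 0→1: 1[part,t=1,-]
e5 deliver 1→0: ·
e6 deliver 0→3: 3[part,t=1,-]
e7 deliver 3→0: 0[coor,t=1,s]
e8 deliver 0→2: 2[part,t=1,s]
e9 deliver 0→1: 1[part,t=1,s]
e10 deliver 0→3: 3[part,t=1,s]
e11 propose(0,'r'): 0[coor,t=2,s]
e12 deliver 0→1: 1[part,t=2,s]
e13 deliver 1→0: ·
e14 deliver 0→2: 2[part,t=2,s]
e15 deliver 2→0: ·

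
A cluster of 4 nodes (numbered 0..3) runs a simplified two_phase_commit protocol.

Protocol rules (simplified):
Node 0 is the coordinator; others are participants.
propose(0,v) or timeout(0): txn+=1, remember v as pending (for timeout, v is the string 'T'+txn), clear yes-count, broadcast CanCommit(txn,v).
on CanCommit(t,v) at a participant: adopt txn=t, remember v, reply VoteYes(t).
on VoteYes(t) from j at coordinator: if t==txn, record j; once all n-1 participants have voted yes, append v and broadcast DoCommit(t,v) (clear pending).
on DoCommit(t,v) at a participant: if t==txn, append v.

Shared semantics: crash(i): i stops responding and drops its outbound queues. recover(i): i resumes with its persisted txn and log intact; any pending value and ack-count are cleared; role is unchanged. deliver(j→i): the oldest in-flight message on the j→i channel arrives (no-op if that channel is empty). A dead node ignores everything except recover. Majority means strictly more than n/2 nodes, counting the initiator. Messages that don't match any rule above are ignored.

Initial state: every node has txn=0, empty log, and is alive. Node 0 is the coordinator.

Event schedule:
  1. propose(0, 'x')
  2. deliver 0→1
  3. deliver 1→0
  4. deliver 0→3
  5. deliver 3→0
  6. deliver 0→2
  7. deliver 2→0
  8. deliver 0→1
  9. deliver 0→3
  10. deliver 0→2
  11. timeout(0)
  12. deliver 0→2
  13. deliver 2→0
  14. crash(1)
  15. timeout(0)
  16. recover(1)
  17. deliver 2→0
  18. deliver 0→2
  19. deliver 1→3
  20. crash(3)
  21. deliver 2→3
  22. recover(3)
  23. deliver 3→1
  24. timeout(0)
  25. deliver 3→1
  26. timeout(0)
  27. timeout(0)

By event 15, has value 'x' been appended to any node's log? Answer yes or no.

yes

after 1 — propose(0,'x'): n0:coor/t1/[-]
after 2 — deliver 0→1: n1:part/t1/[-]
after 3 — deliver 1→0: ·
after 4 — deliver 0→3: n3:part/t1/[-]
after 5 — deliver 3→0: ·
after 6 — deliver 0→2: n2:part/t1/[-]
after 7 — deliver 2→0: n0:coor/t1/[x]
after 8 — deliver 0→1: n1:part/t1/[x]
after 9 — deliver 0→3: n3:part/t1/[x]
after 10 — deliver 0→2: n2:part/t1/[x]
after 11 — timeout(0): n0:coor/t2/[x]
after 12 — deliver 0→2: n2:part/t2/[x]
after 13 — deliver 2→0: ·
after 14 — crash(1): n1:✗part/t1/[x]
after 15 — timeout(0): n0:coor/t3/[x]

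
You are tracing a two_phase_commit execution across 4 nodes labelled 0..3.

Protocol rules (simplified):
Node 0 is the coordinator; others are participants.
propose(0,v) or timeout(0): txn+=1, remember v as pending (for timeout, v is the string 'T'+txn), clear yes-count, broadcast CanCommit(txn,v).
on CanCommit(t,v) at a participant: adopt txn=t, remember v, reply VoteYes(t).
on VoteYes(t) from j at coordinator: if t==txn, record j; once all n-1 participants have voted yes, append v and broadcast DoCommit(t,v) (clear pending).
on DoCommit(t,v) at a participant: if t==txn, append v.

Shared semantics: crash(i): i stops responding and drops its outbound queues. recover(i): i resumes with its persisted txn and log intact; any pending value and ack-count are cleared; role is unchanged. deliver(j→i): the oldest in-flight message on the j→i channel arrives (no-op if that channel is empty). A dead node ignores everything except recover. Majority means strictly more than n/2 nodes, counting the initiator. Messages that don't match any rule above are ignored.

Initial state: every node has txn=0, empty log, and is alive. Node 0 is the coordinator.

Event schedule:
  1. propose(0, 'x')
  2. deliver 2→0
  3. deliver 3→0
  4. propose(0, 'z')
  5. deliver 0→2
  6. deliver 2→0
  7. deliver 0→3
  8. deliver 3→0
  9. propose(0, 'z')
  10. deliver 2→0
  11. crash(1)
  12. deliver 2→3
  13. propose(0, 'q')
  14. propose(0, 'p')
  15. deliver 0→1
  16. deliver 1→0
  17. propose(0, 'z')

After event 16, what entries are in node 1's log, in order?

empty

step 1 propose(0,'x'): 0={coor,t=1,log=-}
step 2 deliver 2→0: —
step 3 deliver 3→0: —
step 4 propose(0,'z'): 0={coor,t=2,log=-}
step 5 deliver 0→2: 2={part,t=1,log=-}
step 6 deliver 2→0: —
step 7 deliver 0→3: 3={part,t=1,log=-}
step 8 deliver 3→0: —
step 9 propose(0,'z'): 0={coor,t=3,log=-}
step 10 deliver 2→0: —
step 11 crash(1): 1={✗part,t=0,log=-}
step 12 deliver 2→3: —
step 13 propose(0,'q'): 0={coor,t=4,log=-}
step 14 propose(0,'p'): 0={coor,t=5,log=-}
step 15 deliver 0→1: —
step 16 deliver 1→0: —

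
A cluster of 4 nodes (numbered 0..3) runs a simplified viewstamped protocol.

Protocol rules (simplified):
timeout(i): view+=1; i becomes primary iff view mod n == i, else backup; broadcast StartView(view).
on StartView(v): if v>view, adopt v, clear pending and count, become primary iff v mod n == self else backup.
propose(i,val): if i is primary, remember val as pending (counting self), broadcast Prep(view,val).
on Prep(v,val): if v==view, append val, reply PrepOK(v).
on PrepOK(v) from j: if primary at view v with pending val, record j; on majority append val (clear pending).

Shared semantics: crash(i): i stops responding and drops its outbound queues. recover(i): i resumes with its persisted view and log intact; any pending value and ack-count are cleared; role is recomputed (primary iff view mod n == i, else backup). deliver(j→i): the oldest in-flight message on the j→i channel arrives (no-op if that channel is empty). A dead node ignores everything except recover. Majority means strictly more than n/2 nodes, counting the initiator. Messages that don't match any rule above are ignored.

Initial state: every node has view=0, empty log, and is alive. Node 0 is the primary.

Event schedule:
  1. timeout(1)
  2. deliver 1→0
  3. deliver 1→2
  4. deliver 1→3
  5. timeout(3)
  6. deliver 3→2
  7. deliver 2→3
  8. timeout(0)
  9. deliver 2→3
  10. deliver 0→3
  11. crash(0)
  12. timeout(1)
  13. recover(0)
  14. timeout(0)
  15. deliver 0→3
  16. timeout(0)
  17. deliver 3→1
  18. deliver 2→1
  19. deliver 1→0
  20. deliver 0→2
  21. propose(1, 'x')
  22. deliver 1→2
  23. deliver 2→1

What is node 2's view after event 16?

2

e1 timeout(1): 1[prim,v=1,-]
e2 deliver 1→0: 0[back,v=1,-]
e3 deliver 1→2: 2[back,v=1,-]
e4 deliver 1→3: 3[back,v=1,-]
e5 timeout(3): 3[back,v=2,-]
e6 deliver 3→2: 2[prim,v=2,-]
e7 deliver 2→3: ·
e8 timeout(0): 0[back,v=2,-]
e9 deliver 2→3: ·
e10 deliver 0→3: ·
e11 crash(0): 0[✗back,v=2,-]
e12 timeout(1): 1[back,v=2,-]
e13 recover(0): 0[back,v=2,-]
e14 timeout(0): 0[back,v=3,-]
e15 deliver 0→3: 3[prim,v=3,-]
e16 timeout(0): 0[prim,v=4,-]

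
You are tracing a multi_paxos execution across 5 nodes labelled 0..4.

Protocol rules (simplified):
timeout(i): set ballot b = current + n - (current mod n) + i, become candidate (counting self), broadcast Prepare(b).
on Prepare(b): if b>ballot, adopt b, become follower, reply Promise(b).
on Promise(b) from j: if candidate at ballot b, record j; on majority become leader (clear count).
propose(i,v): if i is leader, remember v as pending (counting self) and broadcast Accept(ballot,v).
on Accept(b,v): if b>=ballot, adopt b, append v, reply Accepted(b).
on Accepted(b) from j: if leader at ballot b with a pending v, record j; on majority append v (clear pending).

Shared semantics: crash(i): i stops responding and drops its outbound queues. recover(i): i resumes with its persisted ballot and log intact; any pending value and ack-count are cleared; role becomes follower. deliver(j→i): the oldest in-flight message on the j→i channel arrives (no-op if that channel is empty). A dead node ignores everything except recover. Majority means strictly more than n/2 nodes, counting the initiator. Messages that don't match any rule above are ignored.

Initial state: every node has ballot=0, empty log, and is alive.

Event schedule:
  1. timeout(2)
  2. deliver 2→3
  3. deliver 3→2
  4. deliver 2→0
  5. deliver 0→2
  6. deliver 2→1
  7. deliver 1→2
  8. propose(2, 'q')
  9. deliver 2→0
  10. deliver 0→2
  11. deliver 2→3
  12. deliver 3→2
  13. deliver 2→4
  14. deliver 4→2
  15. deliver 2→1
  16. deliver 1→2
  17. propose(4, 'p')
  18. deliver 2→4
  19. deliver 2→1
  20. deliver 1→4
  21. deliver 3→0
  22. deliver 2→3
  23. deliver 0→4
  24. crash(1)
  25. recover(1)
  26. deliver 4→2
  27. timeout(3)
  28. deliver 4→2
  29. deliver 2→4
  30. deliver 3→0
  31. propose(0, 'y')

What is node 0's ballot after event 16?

7

e1 timeout(2): 2[cand,b=7,-]
e2 deliver 2→3: 3[foll,b=7,-]
e3 deliver 3→2: ·
e4 deliver 2→0: 0[foll,b=7,-]
e5 deliver 0→2: 2[lead,b=7,-]
e6 deliver 2→1: 1[foll,b=7,-]
e7 deliver 1→2: ·
e8 propose(2,'q'): ·
e9 deliver 2→0: 0[foll,b=7,q]
e10 deliver 0→2: ·
e11 deliver 2→3: 3[foll,b=7,q]
e12 deliver 3→2: 2[lead,b=7,q]
e13 deliver 2→4: 4[foll,b=7,-]
e14 deliver 4→2: ·
e15 deliver 2→1: 1[foll,b=7,q]
e16 deliver 1→2: ·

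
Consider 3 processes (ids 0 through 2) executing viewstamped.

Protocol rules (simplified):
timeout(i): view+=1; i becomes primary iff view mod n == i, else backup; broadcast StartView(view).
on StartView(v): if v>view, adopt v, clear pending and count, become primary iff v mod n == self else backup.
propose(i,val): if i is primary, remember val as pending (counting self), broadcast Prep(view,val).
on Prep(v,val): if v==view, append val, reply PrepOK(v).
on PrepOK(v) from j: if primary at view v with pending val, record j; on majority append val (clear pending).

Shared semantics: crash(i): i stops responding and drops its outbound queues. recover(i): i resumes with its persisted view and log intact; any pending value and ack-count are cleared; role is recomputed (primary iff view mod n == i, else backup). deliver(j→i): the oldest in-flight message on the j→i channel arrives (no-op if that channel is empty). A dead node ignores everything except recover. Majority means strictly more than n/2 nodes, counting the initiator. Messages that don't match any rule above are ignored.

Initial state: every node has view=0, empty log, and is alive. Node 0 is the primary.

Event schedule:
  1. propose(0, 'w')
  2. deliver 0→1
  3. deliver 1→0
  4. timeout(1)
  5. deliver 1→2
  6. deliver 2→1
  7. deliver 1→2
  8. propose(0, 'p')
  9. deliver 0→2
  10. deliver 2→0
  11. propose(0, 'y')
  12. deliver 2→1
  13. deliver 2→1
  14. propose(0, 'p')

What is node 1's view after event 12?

1

step 1 propose(0,'w'): —
step 2 deliver 0→1: 1={back,v=0,log=w}
step 3 deliver 1→0: 0={prim,v=0,log=w}
step 4 timeout(1): 1={prim,v=1,log=w}
step 5 deliver 1→2: 2={back,v=1,log=-}
step 6 deliver 2→1: —
step 7 deliver 1→2: —
step 8 propose(0,'p'): —
step 9 deliver 0→2: —
step 10 deliver 2→0: —
step 11 propose(0,'y'): —
step 12 deliver 2→1: —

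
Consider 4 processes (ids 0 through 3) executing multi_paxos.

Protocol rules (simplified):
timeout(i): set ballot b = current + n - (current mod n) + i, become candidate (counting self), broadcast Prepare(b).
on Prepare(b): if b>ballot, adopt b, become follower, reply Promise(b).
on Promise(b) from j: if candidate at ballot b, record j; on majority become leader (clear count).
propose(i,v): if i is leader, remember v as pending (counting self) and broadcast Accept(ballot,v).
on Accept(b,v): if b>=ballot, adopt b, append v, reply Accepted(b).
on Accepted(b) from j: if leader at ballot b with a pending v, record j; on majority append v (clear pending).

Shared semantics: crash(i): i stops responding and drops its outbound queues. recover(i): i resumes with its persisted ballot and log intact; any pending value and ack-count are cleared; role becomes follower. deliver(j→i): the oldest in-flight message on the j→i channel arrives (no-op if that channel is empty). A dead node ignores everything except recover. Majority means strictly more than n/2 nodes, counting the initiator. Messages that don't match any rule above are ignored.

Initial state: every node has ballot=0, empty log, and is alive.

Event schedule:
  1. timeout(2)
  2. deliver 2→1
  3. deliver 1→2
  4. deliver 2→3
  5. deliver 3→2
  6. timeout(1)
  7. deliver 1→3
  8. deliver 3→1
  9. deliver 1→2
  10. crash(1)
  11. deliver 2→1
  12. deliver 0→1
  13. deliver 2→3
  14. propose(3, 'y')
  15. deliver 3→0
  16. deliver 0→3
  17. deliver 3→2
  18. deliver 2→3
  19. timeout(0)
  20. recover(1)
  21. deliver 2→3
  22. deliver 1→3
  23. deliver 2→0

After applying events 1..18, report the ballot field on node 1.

9

1. timeout(2):  <2:cand b6 ->
2. deliver 2→1:  <1:foll b6 ->
3. deliver 1→2:  nop
4. deliver 2→3:  <3:foll b6 ->
5. deliver 3→2:  <2:lead b6 ->
6. timeout(1):  <1:cand b9 ->
7. deliver 1→3:  <3:foll b9 ->
8. deliver 3→1:  nop
9. deliver 1→2:  <2:foll b9 ->
10. crash(1):  <1:✗cand b9 ->
11. deliver 2→1:  nop
12. deliver 0→1:  nop
13. deliver 2→3:  nop
14. propose(3,'y'):  nop
15. deliver 3→0:  nop
16. deliver 0→3:  nop
17. deliver 3→2:  nop
18. deliver 2→3:  nop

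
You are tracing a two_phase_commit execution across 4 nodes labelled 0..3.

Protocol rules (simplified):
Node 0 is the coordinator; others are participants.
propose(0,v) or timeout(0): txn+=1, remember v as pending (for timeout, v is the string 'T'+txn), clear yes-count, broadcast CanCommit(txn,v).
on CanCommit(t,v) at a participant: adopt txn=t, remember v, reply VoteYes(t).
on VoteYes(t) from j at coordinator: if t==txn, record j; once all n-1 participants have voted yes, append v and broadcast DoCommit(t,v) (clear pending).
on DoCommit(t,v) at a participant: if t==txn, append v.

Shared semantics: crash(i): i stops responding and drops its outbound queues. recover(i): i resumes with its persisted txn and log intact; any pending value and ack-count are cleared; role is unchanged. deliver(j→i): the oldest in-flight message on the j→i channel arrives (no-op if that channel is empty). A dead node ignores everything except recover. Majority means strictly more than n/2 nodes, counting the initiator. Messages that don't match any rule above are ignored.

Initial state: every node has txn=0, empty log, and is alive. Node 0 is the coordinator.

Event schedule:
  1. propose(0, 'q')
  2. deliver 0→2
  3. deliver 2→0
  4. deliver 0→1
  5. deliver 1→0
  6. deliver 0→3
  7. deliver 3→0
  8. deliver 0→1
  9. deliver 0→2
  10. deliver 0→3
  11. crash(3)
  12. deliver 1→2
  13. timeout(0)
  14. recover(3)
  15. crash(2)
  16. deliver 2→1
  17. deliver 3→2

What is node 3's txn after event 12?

after 1 — propose(0,'q'): n0:coor/t1/[-]
after 2 — deliver 0→2: n2:part/t1/[-]
after 3 — deliver 2→0: ·
after 4 — deliver 0→1: n1:part/t1/[-]
after 5 — deliver 1→0: ·
after 6 — deliver 0→3: n3:part/t1/[-]
after 7 — deliver 3→0: n0:coor/t1/[q]
after 8 — deliver 0→1: n1:part/t1/[q]
after 9 — deliver 0→2: n2:part/t1/[q]
after 10 — deliver 0→3: n3:part/t1/[q]
after 11 — crash(3): n3:✗part/t1/[q]
after 12 — deliver 1→2: ·

1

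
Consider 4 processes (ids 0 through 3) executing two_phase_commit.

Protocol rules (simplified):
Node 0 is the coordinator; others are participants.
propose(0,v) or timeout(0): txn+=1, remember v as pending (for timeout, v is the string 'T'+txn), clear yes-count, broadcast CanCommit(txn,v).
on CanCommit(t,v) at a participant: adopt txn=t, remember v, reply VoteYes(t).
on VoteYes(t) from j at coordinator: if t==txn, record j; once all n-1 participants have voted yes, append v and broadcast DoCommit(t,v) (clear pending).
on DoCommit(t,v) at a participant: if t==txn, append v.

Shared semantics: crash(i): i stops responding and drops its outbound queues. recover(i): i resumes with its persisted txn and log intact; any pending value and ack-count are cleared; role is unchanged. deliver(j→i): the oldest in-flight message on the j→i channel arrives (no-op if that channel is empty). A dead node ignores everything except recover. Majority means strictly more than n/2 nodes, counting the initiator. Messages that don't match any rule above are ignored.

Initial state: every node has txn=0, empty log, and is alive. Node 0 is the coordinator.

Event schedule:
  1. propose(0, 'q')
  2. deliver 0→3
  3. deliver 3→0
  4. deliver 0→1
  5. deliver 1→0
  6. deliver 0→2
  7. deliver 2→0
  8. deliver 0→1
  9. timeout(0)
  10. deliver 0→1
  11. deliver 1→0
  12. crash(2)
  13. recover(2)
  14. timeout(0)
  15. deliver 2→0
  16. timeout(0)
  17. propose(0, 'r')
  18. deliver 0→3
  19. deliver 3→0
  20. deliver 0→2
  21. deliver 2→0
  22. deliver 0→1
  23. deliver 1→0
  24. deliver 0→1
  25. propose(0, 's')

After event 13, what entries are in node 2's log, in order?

empty

e1 propose(0,'q'): 0[coor,t=1,-]
e2 deliver 0→3: 3[part,t=1,-]
e3 deliver 3→0: ·
e4 deliver 0→1: 1[part,t=1,-]
e5 deliver 1→0: ·
e6 deliver 0→2: 2[part,t=1,-]
e7 deliver 2→0: 0[coor,t=1,q]
e8 deliver 0→1: 1[part,t=1,q]
e9 timeout(0): 0[coor,t=2,q]
e10 deliver 0→1: 1[part,t=2,q]
e11 deliver 1→0: ·
e12 crash(2): 2[✗part,t=1,-]
e13 recover(2): 2[part,t=1,-]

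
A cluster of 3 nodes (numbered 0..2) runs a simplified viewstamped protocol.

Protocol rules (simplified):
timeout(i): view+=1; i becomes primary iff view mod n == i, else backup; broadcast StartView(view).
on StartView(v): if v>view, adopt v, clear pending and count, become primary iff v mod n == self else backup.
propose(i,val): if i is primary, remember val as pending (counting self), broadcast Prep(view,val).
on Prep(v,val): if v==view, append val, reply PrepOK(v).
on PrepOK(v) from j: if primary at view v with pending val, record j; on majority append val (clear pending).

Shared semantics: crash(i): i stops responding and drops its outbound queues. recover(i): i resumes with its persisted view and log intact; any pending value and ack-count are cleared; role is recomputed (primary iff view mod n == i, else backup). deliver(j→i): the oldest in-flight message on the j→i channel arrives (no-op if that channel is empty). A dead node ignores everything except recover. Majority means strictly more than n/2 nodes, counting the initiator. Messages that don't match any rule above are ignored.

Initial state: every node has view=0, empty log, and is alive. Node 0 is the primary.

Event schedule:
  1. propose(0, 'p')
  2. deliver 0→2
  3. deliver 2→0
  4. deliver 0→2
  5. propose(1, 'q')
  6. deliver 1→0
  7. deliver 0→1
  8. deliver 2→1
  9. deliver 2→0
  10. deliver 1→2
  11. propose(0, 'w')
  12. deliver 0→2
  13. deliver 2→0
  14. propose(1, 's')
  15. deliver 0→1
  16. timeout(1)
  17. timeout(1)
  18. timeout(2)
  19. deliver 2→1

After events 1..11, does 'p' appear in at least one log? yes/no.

e1 propose(0,'p'): ·
e2 deliver 0→2: 2[back,v=0,p]
e3 deliver 2→0: 0[prim,v=0,p]
e4 deliver 0→2: ·
e5 propose(1,'q'): ·
e6 deliver 1→0: ·
e7 deliver 0→1: 1[back,v=0,p]
e8 deliver 2→1: ·
e9 deliver 2→0: ·
e10 deliver 1→2: ·
e11 propose(0,'w'): ·

yes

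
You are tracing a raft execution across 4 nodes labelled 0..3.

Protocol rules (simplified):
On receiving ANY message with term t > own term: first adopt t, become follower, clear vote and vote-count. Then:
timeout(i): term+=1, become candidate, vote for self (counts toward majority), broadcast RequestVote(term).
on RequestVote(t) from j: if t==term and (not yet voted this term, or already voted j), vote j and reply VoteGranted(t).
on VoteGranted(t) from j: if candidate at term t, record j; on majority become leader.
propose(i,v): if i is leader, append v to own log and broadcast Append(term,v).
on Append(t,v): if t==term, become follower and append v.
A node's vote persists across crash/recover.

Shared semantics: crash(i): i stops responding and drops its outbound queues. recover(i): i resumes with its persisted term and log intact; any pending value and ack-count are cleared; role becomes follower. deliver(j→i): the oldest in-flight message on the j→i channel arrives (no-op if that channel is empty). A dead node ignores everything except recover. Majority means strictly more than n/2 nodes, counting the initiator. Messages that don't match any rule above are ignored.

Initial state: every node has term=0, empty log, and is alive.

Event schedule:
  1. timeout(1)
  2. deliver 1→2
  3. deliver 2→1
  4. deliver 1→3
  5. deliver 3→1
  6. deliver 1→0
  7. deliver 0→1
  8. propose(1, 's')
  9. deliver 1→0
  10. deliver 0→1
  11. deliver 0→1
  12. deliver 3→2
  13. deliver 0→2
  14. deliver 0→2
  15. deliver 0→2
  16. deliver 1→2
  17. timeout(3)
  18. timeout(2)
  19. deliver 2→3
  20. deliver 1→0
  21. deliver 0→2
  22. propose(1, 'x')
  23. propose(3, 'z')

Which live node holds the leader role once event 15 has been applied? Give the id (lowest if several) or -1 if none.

after 1 — timeout(1): n1:cand/t1/[-]
after 2 — deliver 1→2: n2:foll/t1/[-]
after 3 — deliver 2→1: ·
after 4 — deliver 1→3: n3:foll/t1/[-]
after 5 — deliver 3→1: n1:lead/t1/[-]
after 6 — deliver 1→0: n0:foll/t1/[-]
after 7 — deliver 0→1: ·
after 8 — propose(1,'s'): n1:lead/t1/[s]
after 9 — deliver 1→0: n0:foll/t1/[s]
after 10 — deliver 0→1: ·
after 11 — deliver 0→1: ·
after 12 — deliver 3→2: ·
after 13 — deliver 0→2: ·
after 14 — deliver 0→2: ·
after 15 — deliver 0→2: ·

1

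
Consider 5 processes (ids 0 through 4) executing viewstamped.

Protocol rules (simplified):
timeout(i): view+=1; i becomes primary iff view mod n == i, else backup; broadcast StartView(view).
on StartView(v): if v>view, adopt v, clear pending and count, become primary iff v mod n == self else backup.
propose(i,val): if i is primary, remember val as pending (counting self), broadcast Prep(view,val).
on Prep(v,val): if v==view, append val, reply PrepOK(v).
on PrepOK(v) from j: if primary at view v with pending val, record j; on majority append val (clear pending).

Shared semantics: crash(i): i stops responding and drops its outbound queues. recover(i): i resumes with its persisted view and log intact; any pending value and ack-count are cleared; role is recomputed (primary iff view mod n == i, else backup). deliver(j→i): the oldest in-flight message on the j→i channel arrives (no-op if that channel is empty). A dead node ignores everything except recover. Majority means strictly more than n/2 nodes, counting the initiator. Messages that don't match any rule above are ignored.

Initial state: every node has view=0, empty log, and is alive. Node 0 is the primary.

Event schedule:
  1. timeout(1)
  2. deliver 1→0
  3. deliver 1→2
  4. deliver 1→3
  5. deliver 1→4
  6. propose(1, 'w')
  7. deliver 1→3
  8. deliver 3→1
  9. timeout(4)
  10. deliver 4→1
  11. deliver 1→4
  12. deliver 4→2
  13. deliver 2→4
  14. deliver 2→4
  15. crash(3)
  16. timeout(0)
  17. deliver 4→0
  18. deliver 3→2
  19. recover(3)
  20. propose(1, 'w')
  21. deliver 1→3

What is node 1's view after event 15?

2

after 1 — timeout(1): n1:prim/v1/[-]
after 2 — deliver 1→0: n0:back/v1/[-]
after 3 — deliver 1→2: n2:back/v1/[-]
after 4 — deliver 1→3: n3:back/v1/[-]
after 5 — deliver 1→4: n4:back/v1/[-]
after 6 — propose(1,'w'): ·
after 7 — deliver 1→3: n3:back/v1/[w]
after 8 — deliver 3→1: ·
after 9 — timeout(4): n4:back/v2/[-]
after 10 — deliver 4→1: n1:back/v2/[-]
after 11 — deliver 1→4: ·
after 12 — deliver 4→2: n2:prim/v2/[-]
after 13 — deliver 2→4: ·
after 14 — deliver 2→4: ·
after 15 — crash(3): n3:✗back/v1/[w]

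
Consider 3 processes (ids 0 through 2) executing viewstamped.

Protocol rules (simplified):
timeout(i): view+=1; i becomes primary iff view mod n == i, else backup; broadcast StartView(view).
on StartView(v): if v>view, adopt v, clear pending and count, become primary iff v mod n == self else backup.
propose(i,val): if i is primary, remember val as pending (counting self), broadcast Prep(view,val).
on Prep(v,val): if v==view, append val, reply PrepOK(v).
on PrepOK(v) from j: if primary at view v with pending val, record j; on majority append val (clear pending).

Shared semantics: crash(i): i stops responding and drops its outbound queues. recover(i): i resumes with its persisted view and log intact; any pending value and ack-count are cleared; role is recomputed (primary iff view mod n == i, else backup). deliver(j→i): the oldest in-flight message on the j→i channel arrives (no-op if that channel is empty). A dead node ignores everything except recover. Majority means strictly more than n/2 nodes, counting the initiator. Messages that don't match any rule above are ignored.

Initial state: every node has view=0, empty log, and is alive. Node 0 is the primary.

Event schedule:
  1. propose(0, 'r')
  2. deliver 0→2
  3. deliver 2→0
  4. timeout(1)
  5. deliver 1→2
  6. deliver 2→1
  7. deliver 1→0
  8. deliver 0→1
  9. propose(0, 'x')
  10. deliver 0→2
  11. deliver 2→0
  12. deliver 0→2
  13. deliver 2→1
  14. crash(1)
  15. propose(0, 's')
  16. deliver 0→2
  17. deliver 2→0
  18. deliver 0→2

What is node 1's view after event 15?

step 1 propose(0,'r'): —
step 2 deliver 0→2: 2={back,v=0,log=r}
step 3 deliver 2→0: 0={prim,v=0,log=r}
step 4 timeout(1): 1={prim,v=1,log=-}
step 5 deliver 1→2: 2={back,v=1,log=r}
step 6 deliver 2→1: —
step 7 deliver 1→0: 0={back,v=1,log=r}
step 8 deliver 0→1: —
step 9 propose(0,'x'): —
step 10 deliver 0→2: —
step 11 deliver 2→0: —
step 12 deliver 0→2: —
step 13 deliver 2→1: —
step 14 crash(1): 1={✗prim,v=1,log=-}
step 15 propose(0,'s'): —

1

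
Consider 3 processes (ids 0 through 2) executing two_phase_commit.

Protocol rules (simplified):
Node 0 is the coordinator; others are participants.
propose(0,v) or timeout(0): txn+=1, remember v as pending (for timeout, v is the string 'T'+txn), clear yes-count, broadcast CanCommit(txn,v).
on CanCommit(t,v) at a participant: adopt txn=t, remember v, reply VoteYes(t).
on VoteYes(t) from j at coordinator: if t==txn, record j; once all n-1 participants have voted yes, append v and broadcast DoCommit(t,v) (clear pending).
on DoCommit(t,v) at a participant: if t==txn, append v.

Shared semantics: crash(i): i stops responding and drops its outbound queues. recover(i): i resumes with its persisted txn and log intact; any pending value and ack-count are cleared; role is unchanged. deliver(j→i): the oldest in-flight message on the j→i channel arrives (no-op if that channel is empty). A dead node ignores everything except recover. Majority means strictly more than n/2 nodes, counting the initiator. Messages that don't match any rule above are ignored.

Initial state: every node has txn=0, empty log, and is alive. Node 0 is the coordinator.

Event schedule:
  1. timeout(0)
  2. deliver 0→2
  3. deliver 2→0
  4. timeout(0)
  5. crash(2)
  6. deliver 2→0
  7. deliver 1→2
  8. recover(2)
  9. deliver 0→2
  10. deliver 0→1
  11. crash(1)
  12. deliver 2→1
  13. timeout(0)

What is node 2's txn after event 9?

2

1. timeout(0):  <0:coor t1 ->
2. deliver 0→2:  <2:part t1 ->
3. deliver 2→0:  nop
4. timeout(0):  <0:coor t2 ->
5. crash(2):  <2:✗part t1 ->
6. deliver 2→0:  nop
7. deliver 1→2:  nop
8. recover(2):  <2:part t1 ->
9. deliver 0→2:  <2:part t2 ->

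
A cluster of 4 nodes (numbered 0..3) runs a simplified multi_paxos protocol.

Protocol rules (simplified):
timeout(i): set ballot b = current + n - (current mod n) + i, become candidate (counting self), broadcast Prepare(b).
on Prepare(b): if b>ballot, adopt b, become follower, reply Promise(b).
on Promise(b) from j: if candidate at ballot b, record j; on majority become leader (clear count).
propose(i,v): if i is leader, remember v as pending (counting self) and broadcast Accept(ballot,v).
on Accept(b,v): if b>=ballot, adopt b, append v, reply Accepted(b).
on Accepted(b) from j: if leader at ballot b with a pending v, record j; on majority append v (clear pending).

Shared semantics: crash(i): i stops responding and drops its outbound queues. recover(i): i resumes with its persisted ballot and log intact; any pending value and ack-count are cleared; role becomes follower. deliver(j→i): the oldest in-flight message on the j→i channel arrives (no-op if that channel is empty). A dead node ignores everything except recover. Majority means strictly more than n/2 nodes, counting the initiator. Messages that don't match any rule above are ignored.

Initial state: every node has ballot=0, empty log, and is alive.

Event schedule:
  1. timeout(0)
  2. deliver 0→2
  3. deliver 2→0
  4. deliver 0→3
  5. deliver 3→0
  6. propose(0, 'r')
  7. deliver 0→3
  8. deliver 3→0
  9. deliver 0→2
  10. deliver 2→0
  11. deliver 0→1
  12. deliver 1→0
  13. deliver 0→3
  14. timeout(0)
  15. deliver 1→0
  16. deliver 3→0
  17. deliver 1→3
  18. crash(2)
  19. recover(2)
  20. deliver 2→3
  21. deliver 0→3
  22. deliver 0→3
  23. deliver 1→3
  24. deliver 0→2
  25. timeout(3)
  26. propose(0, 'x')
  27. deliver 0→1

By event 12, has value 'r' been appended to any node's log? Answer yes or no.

after 1 — timeout(0): n0:cand/b4/[-]
after 2 — deliver 0→2: n2:foll/b4/[-]
after 3 — deliver 2→0: ·
after 4 — deliver 0→3: n3:foll/b4/[-]
after 5 — deliver 3→0: n0:lead/b4/[-]
after 6 — propose(0,'r'): ·
after 7 — deliver 0→3: n3:foll/b4/[r]
after 8 — deliver 3→0: ·
after 9 — deliver 0→2: n2:foll/b4/[r]
after 10 — deliver 2→0: n0:lead/b4/[r]
after 11 — deliver 0→1: n1:foll/b4/[-]
after 12 — deliver 1→0: ·

yes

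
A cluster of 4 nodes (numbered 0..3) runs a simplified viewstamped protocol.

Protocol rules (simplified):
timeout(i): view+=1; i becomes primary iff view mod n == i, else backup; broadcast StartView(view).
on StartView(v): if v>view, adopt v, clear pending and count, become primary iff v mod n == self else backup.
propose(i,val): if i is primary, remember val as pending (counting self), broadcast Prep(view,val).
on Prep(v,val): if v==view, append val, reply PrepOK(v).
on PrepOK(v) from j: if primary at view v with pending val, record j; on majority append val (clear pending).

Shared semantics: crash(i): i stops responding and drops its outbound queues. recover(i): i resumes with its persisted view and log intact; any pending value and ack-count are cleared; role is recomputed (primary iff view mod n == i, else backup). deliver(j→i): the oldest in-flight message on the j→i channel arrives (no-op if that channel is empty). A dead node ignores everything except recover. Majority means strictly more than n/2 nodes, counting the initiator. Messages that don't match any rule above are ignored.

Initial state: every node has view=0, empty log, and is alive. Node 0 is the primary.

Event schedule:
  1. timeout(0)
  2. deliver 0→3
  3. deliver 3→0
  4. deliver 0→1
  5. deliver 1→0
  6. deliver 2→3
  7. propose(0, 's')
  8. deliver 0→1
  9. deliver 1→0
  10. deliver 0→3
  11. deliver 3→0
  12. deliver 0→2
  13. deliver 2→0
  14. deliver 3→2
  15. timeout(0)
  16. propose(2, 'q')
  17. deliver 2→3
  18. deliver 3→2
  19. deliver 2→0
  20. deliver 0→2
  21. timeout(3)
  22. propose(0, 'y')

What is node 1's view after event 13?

1

1. timeout(0):  <0:back v1 ->
2. deliver 0→3:  <3:back v1 ->
3. deliver 3→0:  nop
4. deliver 0→1:  <1:prim v1 ->
5. deliver 1→0:  nop
6. deliver 2→3:  nop
7. propose(0,'s'):  nop
8. deliver 0→1:  nop
9. deliver 1→0:  nop
10. deliver 0→3:  nop
11. deliver 3→0:  nop
12. deliver 0→2:  <2:back v1 ->
13. deliver 2→0:  nop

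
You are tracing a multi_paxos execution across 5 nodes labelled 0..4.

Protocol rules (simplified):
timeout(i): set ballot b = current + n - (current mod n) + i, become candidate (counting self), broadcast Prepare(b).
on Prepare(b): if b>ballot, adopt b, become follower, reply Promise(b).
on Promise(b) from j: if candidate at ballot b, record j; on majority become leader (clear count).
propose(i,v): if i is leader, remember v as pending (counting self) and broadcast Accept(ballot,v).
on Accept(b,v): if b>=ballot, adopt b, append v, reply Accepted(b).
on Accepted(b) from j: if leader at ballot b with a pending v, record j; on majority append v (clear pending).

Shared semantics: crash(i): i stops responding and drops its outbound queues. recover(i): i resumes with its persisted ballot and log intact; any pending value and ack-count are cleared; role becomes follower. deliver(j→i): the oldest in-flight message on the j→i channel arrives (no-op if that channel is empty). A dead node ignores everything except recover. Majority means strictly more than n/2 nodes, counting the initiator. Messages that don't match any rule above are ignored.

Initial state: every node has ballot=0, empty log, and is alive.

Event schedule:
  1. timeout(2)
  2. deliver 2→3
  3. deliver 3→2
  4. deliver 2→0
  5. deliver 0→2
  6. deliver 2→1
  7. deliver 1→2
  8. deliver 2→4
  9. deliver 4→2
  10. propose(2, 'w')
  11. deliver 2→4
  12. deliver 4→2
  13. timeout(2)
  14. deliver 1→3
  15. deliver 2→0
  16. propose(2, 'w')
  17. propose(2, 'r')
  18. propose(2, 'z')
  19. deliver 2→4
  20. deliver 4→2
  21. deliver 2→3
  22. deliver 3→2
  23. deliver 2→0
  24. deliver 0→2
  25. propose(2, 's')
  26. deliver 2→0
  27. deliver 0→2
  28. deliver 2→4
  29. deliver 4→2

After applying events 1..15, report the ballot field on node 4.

[1] timeout(2) → N2(cand b7 [-])
[2] deliver 2→3 → N3(foll b7 [-])
[3] deliver 3→2 → ∅
[4] deliver 2→0 → N0(foll b7 [-])
[5] deliver 0→2 → N2(lead b7 [-])
[6] deliver 2→1 → N1(foll b7 [-])
[7] deliver 1→2 → ∅
[8] deliver 2→4 → N4(foll b7 [-])
[9] deliver 4→2 → ∅
[10] propose(2,'w') → ∅
[11] deliver 2→4 → N4(foll b7 [w])
[12] deliver 4→2 → ∅
[13] timeout(2) → N2(cand b12 [-])
[14] deliver 1→3 → ∅
[15] deliver 2→0 → N0(foll b7 [w])

7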